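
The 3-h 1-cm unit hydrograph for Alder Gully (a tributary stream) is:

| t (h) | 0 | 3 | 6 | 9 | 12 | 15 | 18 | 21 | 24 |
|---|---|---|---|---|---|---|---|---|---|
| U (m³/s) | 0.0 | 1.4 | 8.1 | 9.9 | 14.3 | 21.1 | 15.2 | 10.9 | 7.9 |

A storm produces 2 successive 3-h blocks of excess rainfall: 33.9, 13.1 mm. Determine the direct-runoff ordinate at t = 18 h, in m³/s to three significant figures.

By discrete convolution, Q_j = Σ (P_i / 10 mm) · U_{j−i}.
At t = 18 h (j=6): Q = (33.9/10)·15.2 + (13.1/10)·21.1 = 79.2 m³/s.

Q ≈ 79.2 m³/s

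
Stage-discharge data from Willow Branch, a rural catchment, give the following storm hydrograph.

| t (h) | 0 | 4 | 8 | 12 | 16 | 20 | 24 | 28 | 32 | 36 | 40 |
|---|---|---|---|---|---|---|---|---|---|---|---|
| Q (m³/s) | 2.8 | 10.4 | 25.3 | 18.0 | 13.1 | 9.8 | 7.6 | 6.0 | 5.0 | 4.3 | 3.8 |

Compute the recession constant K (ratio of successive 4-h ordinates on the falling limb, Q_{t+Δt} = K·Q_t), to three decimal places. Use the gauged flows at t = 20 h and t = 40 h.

Using the recession-limb readings at t = 20 h and t = 40 h: Q falls from 9.8 to 3.8 m³/s over 5 intervals.
K = (Q₂/Q₁)^(1/5) = (3.8/9.8)^(1/5) = 0.827.

K ≈ 0.827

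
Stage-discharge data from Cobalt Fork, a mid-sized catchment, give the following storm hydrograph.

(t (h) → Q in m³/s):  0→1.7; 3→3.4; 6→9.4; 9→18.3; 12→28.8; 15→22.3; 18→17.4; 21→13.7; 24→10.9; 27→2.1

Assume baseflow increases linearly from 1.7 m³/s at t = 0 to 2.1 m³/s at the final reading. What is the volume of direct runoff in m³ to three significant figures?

Direct-runoff ordinates (Q − Q_b): 0.00, 1.66, 7.61, 16.47, 26.92, 20.38, 15.43, 11.69, 8.84, 0.00 m³/s.
ΣQ_DR = 109.0 m³/s.
With Δt = 3 h = 10800 s, V = ΣQ_DR · Δt = 109.0 × 10800 = 1.18 × 10^6 m³.

V ≈ 1.18 × 10^6 m³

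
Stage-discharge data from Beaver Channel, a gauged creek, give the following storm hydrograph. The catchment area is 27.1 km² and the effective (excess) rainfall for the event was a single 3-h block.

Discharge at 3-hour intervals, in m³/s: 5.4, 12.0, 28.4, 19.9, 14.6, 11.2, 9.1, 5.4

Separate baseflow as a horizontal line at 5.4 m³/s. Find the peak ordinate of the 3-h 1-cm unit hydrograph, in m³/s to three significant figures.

Direct runoff: 0.0, 6.6, 23.0, 14.5, 9.2, 5.8, 3.7, 0.0 m³/s; ΣQ_DR = 62.80 m³/s, peak = 23.0 m³/s.
Runoff depth d = ΣQ_DR·Δt / A = 62.80 × 10800 / (27.1 km²) = 25.03 mm.
The 1-cm UH is the DRH scaled by (10 mm)/d, so U_p = 23.0 × 10/25.03 = 9.19 m³/s.

U_p ≈ 9.19 m³/s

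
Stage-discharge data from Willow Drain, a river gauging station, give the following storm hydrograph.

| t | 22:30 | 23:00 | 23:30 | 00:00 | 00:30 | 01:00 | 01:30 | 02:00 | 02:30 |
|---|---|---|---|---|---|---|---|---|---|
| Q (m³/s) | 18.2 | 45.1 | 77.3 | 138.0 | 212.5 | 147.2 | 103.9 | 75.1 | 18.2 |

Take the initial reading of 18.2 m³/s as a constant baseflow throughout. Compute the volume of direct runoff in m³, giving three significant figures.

V ≈ 1.21 × 10^6 m³

Direct-runoff ordinates (Q − Q_b): 0.0, 26.9, 59.1, 119.8, 194.3, 129.0, 85.7, 56.9, 0.0 m³/s.
ΣQ_DR = 671.7 m³/s.
With Δt = 0.5 h = 1800 s, V = ΣQ_DR · Δt = 671.7 × 1800 = 1.21 × 10^6 m³.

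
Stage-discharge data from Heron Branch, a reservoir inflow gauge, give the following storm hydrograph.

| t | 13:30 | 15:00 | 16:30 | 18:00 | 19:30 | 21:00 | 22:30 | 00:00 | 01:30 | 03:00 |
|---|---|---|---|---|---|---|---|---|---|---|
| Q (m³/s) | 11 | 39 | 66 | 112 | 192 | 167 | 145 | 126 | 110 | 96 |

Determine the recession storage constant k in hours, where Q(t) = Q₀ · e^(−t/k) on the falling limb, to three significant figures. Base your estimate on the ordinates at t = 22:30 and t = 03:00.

On the falling limb, Q drops from 145 to 96 m³/s between t = 22:30 and t = 03:00 (Δt = 4.5 h).
k = −Δt / ln(Q₂/Q₁) = −4.5 / ln(96/145) = 10.9 h.

k ≈ 10.9 h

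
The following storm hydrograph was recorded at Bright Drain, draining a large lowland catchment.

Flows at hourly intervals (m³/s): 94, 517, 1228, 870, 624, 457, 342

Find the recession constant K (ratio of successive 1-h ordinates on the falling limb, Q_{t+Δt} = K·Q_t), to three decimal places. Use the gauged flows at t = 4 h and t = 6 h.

K ≈ 0.740

Using the recession-limb readings at t = 4 h and t = 6 h: Q falls from 624 to 342 m³/s over 2 intervals.
K = (Q₂/Q₁)^(1/2) = (342/624)^(1/2) = 0.740.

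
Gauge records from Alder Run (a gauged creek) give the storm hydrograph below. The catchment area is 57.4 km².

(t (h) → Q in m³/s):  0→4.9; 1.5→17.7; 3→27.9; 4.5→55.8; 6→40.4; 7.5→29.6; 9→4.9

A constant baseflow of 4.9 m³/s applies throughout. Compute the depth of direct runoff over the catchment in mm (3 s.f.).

Direct runoff: 0.0, 12.8, 23.0, 50.9, 35.5, 24.7, 0.0 m³/s; ΣQ_DR = 146.9 m³/s.
V = ΣQ_DR · Δt = 146.9 × 5400 s = 7.933 × 10^5 m³.
Over A = 57.4 km², depth = V / A = 13.8 mm.

d ≈ 13.8 mm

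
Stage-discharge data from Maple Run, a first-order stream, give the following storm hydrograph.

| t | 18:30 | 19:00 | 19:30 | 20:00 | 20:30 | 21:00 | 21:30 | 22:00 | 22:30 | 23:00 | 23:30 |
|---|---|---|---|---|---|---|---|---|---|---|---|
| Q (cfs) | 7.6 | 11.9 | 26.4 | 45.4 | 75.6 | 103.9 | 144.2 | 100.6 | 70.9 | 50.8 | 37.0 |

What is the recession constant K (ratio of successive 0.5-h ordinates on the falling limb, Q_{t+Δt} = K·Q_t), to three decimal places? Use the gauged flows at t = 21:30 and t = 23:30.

K ≈ 0.712

Using the recession-limb readings at t = 21:30 and t = 23:30: Q falls from 144.2 to 37.0 cfs over 4 intervals.
K = (Q₂/Q₁)^(1/4) = (37.0/144.2)^(1/4) = 0.712.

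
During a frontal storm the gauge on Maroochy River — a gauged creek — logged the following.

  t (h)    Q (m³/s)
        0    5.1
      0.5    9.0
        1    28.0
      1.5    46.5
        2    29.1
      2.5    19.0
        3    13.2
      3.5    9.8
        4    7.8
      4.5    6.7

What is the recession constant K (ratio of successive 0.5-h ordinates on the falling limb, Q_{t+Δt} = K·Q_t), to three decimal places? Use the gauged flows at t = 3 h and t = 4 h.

K ≈ 0.769

Using the recession-limb readings at t = 3 h and t = 4 h: Q falls from 13.2 to 7.8 m³/s over 2 intervals.
K = (Q₂/Q₁)^(1/2) = (7.8/13.2)^(1/2) = 0.769.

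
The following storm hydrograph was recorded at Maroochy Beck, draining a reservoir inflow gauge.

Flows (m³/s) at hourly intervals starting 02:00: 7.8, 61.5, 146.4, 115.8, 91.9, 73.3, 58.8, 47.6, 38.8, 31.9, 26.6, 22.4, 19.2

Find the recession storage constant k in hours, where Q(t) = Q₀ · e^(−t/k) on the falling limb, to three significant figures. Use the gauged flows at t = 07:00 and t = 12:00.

On the falling limb, Q drops from 73.3 to 26.6 m³/s between t = 07:00 and t = 12:00 (Δt = 5 h).
k = −Δt / ln(Q₂/Q₁) = −5 / ln(26.6/73.3) = 4.93 h.

k ≈ 4.93 h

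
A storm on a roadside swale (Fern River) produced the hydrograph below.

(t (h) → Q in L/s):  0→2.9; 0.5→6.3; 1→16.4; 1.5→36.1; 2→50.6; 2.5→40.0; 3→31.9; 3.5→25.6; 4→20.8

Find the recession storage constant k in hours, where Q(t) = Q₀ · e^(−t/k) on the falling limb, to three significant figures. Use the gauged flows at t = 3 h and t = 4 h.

k ≈ 2.34 h

On the falling limb, Q drops from 31.9 to 20.8 L/s between t = 3 h and t = 4 h (Δt = 1 h).
k = −Δt / ln(Q₂/Q₁) = −1 / ln(20.8/31.9) = 2.34 h.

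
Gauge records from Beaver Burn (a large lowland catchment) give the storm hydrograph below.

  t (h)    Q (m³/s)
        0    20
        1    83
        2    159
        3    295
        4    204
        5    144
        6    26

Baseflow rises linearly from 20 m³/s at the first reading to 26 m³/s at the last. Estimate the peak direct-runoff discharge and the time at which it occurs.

Subtracting baseflow gives direct-runoff ordinates: 0.00, 62.00, 137.00, 272.00, 180.00, 119.00, 0.00 m³/s.
The maximum is 272.00 m³/s, occurring at the reading for t = 3 h.

Q_p = 272.00 m³/s at t = 3 h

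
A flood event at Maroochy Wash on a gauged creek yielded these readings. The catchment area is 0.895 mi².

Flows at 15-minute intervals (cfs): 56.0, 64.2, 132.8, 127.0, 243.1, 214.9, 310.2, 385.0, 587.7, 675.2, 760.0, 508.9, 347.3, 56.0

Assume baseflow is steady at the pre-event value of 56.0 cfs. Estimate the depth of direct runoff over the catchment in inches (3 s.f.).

Direct runoff: 0.0, 8.2, 76.8, 71.0, 187.1, 158.9, 254.2, 329.0, 531.7, 619.2, 704.0, 452.9, 291.3, 0.0 cfs; ΣQ_DR = 3684 cfs.
V = ΣQ_DR · Δt = 3684 × 900 s = 3.316 × 10^6 ft³.
Over A = 0.895 mi², depth = V / A = 1.59 in.

d ≈ 1.59 in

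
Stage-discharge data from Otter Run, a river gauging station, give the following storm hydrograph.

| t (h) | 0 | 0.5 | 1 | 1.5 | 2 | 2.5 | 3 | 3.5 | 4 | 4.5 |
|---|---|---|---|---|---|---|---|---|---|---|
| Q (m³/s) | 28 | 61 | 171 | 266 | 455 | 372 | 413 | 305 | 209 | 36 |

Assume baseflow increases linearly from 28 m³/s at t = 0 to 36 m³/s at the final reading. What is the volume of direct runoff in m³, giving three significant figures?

V ≈ 3.59 × 10^6 m³

Direct-runoff ordinates (Q − Q_b): 0.00, 32.11, 141.22, 235.33, 423.44, 339.56, 379.67, 270.78, 173.89, 0.00 m³/s.
ΣQ_DR = 1996 m³/s.
With Δt = 0.5 h = 1800 s, V = ΣQ_DR · Δt = 1996 × 1800 = 3.59 × 10^6 m³.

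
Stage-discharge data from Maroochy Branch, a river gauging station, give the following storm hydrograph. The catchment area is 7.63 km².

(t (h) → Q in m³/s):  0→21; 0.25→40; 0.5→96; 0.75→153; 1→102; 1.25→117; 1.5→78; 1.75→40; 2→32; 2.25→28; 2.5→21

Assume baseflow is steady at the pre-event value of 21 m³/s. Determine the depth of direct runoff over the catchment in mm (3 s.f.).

d ≈ 58.6 mm

Direct runoff: 0.0, 19.0, 75.0, 132.0, 81.0, 96.0, 57.0, 19.0, 11.0, 7.0, 0.0 m³/s; ΣQ_DR = 497.0 m³/s.
V = ΣQ_DR · Δt = 497.0 × 900 s = 4.473 × 10^5 m³.
Over A = 7.63 km², depth = V / A = 58.6 mm.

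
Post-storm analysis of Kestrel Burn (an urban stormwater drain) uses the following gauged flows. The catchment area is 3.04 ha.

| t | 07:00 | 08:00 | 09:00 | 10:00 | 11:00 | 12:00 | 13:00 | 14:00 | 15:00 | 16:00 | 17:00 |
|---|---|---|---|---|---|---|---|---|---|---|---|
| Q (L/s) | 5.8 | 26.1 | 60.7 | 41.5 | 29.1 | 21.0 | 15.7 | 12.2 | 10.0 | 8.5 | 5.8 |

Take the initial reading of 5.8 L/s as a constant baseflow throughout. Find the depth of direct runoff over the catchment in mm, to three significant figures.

d ≈ 20.4 mm

Direct runoff: 0.0, 20.3, 54.9, 35.7, 23.3, 15.2, 9.9, 6.4, 4.2, 2.7, 0.0 L/s; ΣQ_DR = 172.6 L/s.
V = ΣQ_DR · Δt = 172.6 × 3600 s = 6.214 × 10^5 L.
Over A = 3.04 ha, depth = V / A = 20.4 mm.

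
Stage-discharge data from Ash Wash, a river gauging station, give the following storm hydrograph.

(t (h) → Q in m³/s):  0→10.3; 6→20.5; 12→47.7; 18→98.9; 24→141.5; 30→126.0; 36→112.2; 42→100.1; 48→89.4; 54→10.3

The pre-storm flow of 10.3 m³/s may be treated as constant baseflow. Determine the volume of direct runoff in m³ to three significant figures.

Direct-runoff ordinates (Q − Q_b): 0.0, 10.2, 37.4, 88.6, 131.2, 115.7, 101.9, 89.8, 79.1, 0.0 m³/s.
ΣQ_DR = 653.9 m³/s.
With Δt = 6 h = 21600 s, V = ΣQ_DR · Δt = 653.9 × 21600 = 1.41 × 10^7 m³.

V ≈ 1.41 × 10^7 m³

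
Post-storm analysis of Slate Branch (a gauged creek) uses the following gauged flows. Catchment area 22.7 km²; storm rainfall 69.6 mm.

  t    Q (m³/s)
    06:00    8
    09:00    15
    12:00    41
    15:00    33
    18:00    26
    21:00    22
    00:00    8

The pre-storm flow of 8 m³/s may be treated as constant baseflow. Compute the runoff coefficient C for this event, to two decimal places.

ΣQ_DR = 97.00 m³/s; V = ΣQ_DR·Δt = 1.048 × 10^6 m³.
Runoff depth d = V / A = 46.15 mm.
C = d / P = 46.15 / 69.6 = 0.66.

C ≈ 0.66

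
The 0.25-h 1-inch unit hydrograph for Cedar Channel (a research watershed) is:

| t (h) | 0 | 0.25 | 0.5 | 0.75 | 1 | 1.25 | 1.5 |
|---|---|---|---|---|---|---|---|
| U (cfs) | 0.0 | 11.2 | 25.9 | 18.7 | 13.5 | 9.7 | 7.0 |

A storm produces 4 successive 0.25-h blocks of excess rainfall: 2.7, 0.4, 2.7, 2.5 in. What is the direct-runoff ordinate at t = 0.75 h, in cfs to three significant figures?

By discrete convolution, Q_j = Σ (P_i / 1 in) · U_{j−i}.
At t = 0.75 h (j=3): Q = (2.7/1)·18.7 + (0.4/1)·25.9 + (2.7/1)·11.2 + (2.5/1)·0.0 = 91.1 cfs.

Q ≈ 91.1 cfs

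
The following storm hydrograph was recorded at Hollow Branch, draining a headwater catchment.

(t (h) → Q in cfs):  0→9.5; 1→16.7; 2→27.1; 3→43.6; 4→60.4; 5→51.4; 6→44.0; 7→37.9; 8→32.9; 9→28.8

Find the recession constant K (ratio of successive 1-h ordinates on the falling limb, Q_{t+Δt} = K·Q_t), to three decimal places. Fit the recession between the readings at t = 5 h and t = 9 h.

Using the recession-limb readings at t = 5 h and t = 9 h: Q falls from 51.4 to 28.8 cfs over 4 intervals.
K = (Q₂/Q₁)^(1/4) = (28.8/51.4)^(1/4) = 0.865.

K ≈ 0.865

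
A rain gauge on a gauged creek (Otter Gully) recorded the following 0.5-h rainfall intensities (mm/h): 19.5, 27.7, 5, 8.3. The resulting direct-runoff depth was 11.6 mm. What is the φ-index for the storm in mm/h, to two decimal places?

Only the 2 blocks with intensity above φ contribute runoff: 19.5, 27.7 mm/h.
Σ(I−φ)·Δt = d  ⇒  (19.5+27.7 − 2φ)·0.5 = 11.6
φ = (47.20 − 11.6/0.5) / 2 = 12.00 mm/h.

φ ≈ 12.00 mm/h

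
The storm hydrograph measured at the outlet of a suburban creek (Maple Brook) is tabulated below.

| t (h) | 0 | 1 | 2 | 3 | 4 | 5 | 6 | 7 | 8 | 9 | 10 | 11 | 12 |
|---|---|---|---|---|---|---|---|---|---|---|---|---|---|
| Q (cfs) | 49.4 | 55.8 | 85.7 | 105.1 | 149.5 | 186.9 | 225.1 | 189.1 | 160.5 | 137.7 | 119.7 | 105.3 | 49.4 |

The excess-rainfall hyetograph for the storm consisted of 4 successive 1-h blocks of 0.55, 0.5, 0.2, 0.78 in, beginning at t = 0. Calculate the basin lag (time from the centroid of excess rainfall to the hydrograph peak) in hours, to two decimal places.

t_L ≈ 3.90 h

Centroid of excess rainfall: t_c = Σ P_i·t̄_i / ΣP_i = 2.0961 h (block centres at 0.5, 1.5, 2.5, 3.5 h).
Hydrograph peak occurs at t = 6 h, so basin lag t_L = 6 − 2.0961 = 3.90 h.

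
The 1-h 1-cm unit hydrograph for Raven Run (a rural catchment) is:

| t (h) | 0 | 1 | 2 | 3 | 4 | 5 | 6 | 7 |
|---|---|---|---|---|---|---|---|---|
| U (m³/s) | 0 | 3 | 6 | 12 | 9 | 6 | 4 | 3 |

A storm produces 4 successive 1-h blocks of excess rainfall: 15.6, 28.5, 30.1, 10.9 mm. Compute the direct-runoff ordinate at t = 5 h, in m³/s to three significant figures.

By discrete convolution, Q_j = Σ (P_i / 10 mm) · U_{j−i}.
At t = 5 h (j=5): Q = (15.6/10)·6 + (28.5/10)·9 + (30.1/10)·12 + (10.9/10)·6 = 77.7 m³/s.

Q ≈ 77.7 m³/s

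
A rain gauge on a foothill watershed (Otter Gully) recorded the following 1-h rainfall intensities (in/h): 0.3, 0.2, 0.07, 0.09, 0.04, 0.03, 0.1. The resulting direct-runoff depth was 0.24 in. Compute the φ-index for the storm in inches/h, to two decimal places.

Only the 2 blocks with intensity above φ contribute runoff: 0.3, 0.2 in/h.
Σ(I−φ)·Δt = d  ⇒  (0.3+0.2 − 2φ)·1 = 0.24
φ = (0.5000 − 0.24/1) / 2 = 0.13 in/h.

φ ≈ 0.13 in/h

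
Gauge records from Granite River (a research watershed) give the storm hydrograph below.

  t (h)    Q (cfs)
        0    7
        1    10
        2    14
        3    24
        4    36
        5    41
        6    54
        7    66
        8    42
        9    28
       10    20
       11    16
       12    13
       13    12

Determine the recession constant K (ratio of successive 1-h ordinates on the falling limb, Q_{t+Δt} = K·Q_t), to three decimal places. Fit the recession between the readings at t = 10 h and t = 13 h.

Using the recession-limb readings at t = 10 h and t = 13 h: Q falls from 20 to 12 cfs over 3 intervals.
K = (Q₂/Q₁)^(1/3) = (12/20)^(1/3) = 0.843.

K ≈ 0.843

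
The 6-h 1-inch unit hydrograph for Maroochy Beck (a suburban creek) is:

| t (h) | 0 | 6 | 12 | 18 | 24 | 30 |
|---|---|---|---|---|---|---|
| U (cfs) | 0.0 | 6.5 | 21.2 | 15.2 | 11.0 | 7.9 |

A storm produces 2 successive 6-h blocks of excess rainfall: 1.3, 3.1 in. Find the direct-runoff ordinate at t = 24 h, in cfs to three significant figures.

By discrete convolution, Q_j = Σ (P_i / 1 in) · U_{j−i}.
At t = 24 h (j=4): Q = (1.3/1)·11.0 + (3.1/1)·15.2 = 61.4 cfs.

Q ≈ 61.4 cfs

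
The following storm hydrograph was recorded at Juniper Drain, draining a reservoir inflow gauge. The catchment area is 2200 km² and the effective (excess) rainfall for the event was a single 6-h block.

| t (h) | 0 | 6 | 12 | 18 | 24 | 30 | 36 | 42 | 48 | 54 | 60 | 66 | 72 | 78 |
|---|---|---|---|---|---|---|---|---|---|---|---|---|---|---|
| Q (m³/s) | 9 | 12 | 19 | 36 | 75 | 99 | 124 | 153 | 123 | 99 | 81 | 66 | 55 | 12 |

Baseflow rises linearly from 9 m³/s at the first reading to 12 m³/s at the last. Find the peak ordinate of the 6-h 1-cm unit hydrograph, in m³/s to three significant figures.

Direct runoff: 0.00, 2.77, 9.54, 26.31, 65.08, 88.85, 113.62, 142.38, 112.15, 87.92, 69.69, 54.46, 43.23, 0.00 m³/s; ΣQ_DR = 816.0 m³/s, peak = 142.38 m³/s.
Runoff depth d = ΣQ_DR·Δt / A = 816.0 × 21600 / (2200 km²) = 8.012 mm.
The 1-cm UH is the DRH scaled by (10 mm)/d, so U_p = 142.38 × 10/8.012 = 178 m³/s.

U_p ≈ 178 m³/s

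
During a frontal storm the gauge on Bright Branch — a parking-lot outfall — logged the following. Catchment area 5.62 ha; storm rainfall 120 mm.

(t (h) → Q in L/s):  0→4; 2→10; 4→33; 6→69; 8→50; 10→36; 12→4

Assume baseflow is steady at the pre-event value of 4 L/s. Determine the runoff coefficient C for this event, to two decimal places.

ΣQ_DR = 178.0 L/s; V = ΣQ_DR·Δt = 1.282 × 10^6 L.
Runoff depth d = V / A = 22.80 mm.
C = d / P = 22.80 / 120 = 0.19.

C ≈ 0.19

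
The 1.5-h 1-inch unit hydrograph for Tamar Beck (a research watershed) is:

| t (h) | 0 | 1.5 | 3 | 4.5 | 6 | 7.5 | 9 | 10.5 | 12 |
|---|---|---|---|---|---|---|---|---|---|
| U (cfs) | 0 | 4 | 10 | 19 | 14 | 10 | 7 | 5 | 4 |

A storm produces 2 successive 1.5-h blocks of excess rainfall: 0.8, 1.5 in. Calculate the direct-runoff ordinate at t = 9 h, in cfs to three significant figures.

By discrete convolution, Q_j = Σ (P_i / 1 in) · U_{j−i}.
At t = 9 h (j=6): Q = (0.8/1)·7 + (1.5/1)·10 = 20.6 cfs.

Q ≈ 20.6 cfs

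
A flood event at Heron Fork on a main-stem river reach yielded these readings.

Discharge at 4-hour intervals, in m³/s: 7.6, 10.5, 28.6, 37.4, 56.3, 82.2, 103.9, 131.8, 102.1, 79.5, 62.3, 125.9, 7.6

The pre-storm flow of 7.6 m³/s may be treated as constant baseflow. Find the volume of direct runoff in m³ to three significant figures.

Direct-runoff ordinates (Q − Q_b): 0.0, 2.9, 21.0, 29.8, 48.7, 74.6, 96.3, 124.2, 94.5, 71.9, 54.7, 118.3, 0.0 m³/s.
ΣQ_DR = 736.9 m³/s.
With Δt = 4 h = 14400 s, V = ΣQ_DR · Δt = 736.9 × 14400 = 1.06 × 10^7 m³.

V ≈ 1.06 × 10^7 m³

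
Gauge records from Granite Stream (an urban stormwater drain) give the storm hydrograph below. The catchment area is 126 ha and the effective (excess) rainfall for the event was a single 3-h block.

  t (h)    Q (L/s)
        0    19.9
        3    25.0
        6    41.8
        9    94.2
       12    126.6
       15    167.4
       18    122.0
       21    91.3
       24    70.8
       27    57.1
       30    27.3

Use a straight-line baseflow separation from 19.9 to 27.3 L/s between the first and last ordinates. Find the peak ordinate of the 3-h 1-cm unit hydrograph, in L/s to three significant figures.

Direct runoff: 0.00, 4.36, 20.42, 72.08, 103.74, 143.80, 97.66, 66.22, 44.98, 30.54, 0.00 L/s; ΣQ_DR = 583.8 L/s, peak = 143.80 L/s.
Runoff depth d = ΣQ_DR·Δt / A = 583.8 × 10800 / (126 ha) = 5.004 mm.
The 1-cm UH is the DRH scaled by (10 mm)/d, so U_p = 143.80 × 10/5.004 = 287 L/s.

U_p ≈ 287 L/s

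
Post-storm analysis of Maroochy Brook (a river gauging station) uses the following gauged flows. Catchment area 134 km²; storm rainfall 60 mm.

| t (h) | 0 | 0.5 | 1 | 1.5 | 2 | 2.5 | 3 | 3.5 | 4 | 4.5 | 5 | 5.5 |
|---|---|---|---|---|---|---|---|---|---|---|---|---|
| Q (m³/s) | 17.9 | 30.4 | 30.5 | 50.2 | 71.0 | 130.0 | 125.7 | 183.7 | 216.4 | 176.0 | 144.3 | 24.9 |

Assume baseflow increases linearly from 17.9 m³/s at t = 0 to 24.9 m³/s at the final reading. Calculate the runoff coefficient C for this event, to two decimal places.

ΣQ_DR = 944.2 m³/s; V = ΣQ_DR·Δt = 1.700 × 10^6 m³.
Runoff depth d = V / A = 12.68 mm.
C = d / P = 12.68 / 60 = 0.21.

C ≈ 0.21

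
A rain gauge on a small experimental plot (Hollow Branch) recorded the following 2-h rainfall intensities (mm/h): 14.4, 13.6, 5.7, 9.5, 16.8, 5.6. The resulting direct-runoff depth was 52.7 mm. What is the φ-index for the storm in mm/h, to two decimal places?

φ ≈ 6.99 mm/h

Only the 4 blocks with intensity above φ contribute runoff: 14.4, 13.6, 9.5, 16.8 mm/h.
Σ(I−φ)·Δt = d  ⇒  (14.4+13.6+9.5+16.8 − 4φ)·2 = 52.7
φ = (54.30 − 52.7/2) / 4 = 6.99 mm/h.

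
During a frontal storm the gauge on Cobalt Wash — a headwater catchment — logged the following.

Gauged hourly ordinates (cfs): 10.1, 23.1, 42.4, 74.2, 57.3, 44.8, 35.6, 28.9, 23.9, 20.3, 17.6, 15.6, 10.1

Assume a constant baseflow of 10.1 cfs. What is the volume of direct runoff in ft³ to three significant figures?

Direct-runoff ordinates (Q − Q_b): 0.0, 13.0, 32.3, 64.1, 47.2, 34.7, 25.5, 18.8, 13.8, 10.2, 7.5, 5.5, 0.0 cfs.
ΣQ_DR = 272.6 cfs.
With Δt = 1 h = 3600 s, V = ΣQ_DR · Δt = 272.6 × 3600 = 9.81 × 10^5 ft³.

V ≈ 9.81 × 10^5 ft³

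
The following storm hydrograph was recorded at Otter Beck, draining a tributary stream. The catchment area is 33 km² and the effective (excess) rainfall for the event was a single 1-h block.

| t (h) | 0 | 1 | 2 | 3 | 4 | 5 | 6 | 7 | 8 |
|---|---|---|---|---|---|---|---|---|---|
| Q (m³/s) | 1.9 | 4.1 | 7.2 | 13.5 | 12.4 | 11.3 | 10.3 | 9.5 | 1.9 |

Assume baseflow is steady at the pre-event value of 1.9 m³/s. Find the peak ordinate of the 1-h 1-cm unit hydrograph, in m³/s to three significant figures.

Direct runoff: 0.0, 2.2, 5.3, 11.6, 10.5, 9.4, 8.4, 7.6, 0.0 m³/s; ΣQ_DR = 55.00 m³/s, peak = 11.6 m³/s.
Runoff depth d = ΣQ_DR·Δt / A = 55.00 × 3600 / (33 km²) = 6.000 mm.
The 1-cm UH is the DRH scaled by (10 mm)/d, so U_p = 11.6 × 10/6.000 = 19.3 m³/s.

U_p ≈ 19.3 m³/s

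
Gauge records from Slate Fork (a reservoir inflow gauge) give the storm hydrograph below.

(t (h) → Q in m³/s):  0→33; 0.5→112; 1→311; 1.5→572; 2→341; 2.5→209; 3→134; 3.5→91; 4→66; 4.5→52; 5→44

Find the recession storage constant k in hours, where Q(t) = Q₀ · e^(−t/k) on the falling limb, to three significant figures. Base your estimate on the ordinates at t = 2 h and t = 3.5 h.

On the falling limb, Q drops from 341 to 91 m³/s between t = 2 h and t = 3.5 h (Δt = 1.5 h).
k = −Δt / ln(Q₂/Q₁) = −1.5 / ln(91/341) = 1.14 h.

k ≈ 1.14 h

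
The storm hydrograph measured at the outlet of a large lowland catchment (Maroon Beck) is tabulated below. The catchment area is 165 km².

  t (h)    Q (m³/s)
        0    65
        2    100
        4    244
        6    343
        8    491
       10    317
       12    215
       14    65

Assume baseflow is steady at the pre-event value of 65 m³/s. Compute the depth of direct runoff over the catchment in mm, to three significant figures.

d ≈ 57.6 mm

Direct runoff: 0.0, 35.0, 179.0, 278.0, 426.0, 252.0, 150.0, 0.0 m³/s; ΣQ_DR = 1320 m³/s.
V = ΣQ_DR · Δt = 1320 × 7200 s = 9.504 × 10^6 m³.
Over A = 165 km², depth = V / A = 57.6 mm.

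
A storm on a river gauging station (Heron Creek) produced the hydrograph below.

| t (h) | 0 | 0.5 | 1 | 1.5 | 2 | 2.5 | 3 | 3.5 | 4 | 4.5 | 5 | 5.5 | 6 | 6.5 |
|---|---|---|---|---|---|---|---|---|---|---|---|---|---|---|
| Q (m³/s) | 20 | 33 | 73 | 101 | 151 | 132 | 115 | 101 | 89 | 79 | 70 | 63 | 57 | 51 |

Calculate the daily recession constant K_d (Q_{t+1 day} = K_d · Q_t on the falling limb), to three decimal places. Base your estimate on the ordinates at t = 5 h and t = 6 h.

K_d ≈ 0.007

Between t = 5 h and t = 6 h the flow falls from 70 to 57 m³/s over 2×0.5 h = 1 h.
Per-interval ratio K = (57/70)^(1/2) = 0.9024; K_d = K^(24/0.5) = 0.007.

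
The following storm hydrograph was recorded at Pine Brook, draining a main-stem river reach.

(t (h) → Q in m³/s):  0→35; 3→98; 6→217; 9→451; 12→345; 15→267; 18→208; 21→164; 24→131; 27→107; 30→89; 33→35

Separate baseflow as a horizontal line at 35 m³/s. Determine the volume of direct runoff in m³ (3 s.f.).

V ≈ 1.87 × 10^7 m³

Direct-runoff ordinates (Q − Q_b): 0.0, 63.0, 182.0, 416.0, 310.0, 232.0, 173.0, 129.0, 96.0, 72.0, 54.0, 0.0 m³/s.
ΣQ_DR = 1727 m³/s.
With Δt = 3 h = 10800 s, V = ΣQ_DR · Δt = 1727 × 10800 = 1.87 × 10^7 m³.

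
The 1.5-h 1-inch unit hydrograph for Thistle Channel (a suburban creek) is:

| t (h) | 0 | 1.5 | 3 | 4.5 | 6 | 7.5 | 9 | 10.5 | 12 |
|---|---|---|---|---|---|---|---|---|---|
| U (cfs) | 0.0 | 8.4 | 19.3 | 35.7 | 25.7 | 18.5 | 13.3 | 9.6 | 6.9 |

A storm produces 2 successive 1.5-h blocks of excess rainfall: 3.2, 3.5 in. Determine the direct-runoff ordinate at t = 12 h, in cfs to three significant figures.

Q ≈ 55.7 cfs

By discrete convolution, Q_j = Σ (P_i / 1 in) · U_{j−i}.
At t = 12 h (j=8): Q = (3.2/1)·6.9 + (3.5/1)·9.6 = 55.7 cfs.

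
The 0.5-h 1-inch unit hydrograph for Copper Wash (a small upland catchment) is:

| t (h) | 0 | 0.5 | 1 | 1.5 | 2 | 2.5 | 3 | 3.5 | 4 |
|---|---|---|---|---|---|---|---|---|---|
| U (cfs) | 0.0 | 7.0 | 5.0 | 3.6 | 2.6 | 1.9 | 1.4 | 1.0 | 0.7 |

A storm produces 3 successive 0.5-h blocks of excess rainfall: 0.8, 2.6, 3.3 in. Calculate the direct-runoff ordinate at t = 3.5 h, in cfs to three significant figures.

By discrete convolution, Q_j = Σ (P_i / 1 in) · U_{j−i}.
At t = 3.5 h (j=7): Q = (0.8/1)·1.0 + (2.6/1)·1.4 + (3.3/1)·1.9 = 10.7 cfs.

Q ≈ 10.7 cfs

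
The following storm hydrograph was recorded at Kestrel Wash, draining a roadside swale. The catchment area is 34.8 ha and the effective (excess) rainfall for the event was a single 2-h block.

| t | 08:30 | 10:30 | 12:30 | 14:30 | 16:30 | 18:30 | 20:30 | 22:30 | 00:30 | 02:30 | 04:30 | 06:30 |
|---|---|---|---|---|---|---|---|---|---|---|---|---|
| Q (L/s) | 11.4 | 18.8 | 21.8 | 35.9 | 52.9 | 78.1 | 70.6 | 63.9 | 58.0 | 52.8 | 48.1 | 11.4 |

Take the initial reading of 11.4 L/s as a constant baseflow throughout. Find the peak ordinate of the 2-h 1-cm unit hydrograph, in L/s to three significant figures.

U_p ≈ 83.3 L/s

Direct runoff: 0.0, 7.4, 10.4, 24.5, 41.5, 66.7, 59.2, 52.5, 46.6, 41.4, 36.7, 0.0 L/s; ΣQ_DR = 386.9 L/s, peak = 66.7 L/s.
Runoff depth d = ΣQ_DR·Δt / A = 386.9 × 7200 / (34.8 ha) = 8.005 mm.
The 1-cm UH is the DRH scaled by (10 mm)/d, so U_p = 66.7 × 10/8.005 = 83.3 L/s.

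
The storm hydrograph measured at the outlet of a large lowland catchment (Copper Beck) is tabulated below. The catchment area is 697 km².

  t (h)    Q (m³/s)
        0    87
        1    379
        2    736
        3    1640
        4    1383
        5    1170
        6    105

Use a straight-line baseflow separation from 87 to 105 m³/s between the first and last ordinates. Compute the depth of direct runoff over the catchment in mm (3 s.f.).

Direct runoff: 0.00, 289.00, 643.00, 1544.00, 1284.00, 1068.00, 0.00 m³/s; ΣQ_DR = 4828 m³/s.
V = ΣQ_DR · Δt = 4828 × 3600 s = 1.738 × 10^7 m³.
Over A = 697 km², depth = V / A = 24.9 mm.

d ≈ 24.9 mm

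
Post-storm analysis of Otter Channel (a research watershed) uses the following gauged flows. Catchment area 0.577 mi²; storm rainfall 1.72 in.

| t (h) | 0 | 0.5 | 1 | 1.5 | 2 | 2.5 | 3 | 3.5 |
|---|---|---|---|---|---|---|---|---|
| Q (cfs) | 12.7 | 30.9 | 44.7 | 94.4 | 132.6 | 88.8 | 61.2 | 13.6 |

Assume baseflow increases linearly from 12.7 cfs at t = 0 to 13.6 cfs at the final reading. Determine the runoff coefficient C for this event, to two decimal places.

ΣQ_DR = 373.7 cfs; V = ΣQ_DR·Δt = 6.727 × 10^5 ft³.
Runoff depth d = V / A = 0.5018 in.
C = d / P = 0.5018 / 1.72 = 0.29.

C ≈ 0.29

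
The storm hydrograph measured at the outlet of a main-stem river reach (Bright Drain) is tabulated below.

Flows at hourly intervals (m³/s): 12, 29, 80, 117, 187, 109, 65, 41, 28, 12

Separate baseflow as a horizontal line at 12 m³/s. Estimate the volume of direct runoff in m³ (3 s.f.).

Direct-runoff ordinates (Q − Q_b): 0.0, 17.0, 68.0, 105.0, 175.0, 97.0, 53.0, 29.0, 16.0, 0.0 m³/s.
ΣQ_DR = 560.0 m³/s.
With Δt = 1 h = 3600 s, V = ΣQ_DR · Δt = 560.0 × 3600 = 2.02 × 10^6 m³.

V ≈ 2.02 × 10^6 m³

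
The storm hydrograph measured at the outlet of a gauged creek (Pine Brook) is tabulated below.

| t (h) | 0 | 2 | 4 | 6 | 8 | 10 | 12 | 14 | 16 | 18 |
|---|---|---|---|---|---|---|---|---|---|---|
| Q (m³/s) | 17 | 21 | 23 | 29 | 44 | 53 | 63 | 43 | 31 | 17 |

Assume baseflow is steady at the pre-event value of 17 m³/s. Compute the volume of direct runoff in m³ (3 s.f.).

Direct-runoff ordinates (Q − Q_b): 0.0, 4.0, 6.0, 12.0, 27.0, 36.0, 46.0, 26.0, 14.0, 0.0 m³/s.
ΣQ_DR = 171.0 m³/s.
With Δt = 2 h = 7200 s, V = ΣQ_DR · Δt = 171.0 × 7200 = 1.23 × 10^6 m³.

V ≈ 1.23 × 10^6 m³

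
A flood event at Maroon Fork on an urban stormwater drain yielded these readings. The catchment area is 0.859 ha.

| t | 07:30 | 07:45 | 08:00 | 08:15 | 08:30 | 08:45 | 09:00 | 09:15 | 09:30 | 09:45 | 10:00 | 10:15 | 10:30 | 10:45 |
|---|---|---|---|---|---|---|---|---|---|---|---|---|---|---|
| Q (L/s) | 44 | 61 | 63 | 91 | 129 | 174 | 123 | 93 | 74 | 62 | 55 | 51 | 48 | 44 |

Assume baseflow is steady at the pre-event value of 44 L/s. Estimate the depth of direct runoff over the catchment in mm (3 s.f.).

d ≈ 52.0 mm

Direct runoff: 0.0, 17.0, 19.0, 47.0, 85.0, 130.0, 79.0, 49.0, 30.0, 18.0, 11.0, 7.0, 4.0, 0.0 L/s; ΣQ_DR = 496.0 L/s.
V = ΣQ_DR · Δt = 496.0 × 900 s = 4.464 × 10^5 L.
Over A = 0.859 ha, depth = V / A = 52.0 mm.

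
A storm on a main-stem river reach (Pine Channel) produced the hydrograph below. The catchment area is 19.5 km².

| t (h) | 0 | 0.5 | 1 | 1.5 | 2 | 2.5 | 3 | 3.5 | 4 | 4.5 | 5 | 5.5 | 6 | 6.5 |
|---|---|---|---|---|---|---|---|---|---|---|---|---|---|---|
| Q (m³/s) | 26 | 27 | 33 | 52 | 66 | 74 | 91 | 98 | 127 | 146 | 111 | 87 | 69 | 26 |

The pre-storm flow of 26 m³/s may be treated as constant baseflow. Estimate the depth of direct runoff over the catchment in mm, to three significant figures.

d ≈ 61.8 mm

Direct runoff: 0.0, 1.0, 7.0, 26.0, 40.0, 48.0, 65.0, 72.0, 101.0, 120.0, 85.0, 61.0, 43.0, 0.0 m³/s; ΣQ_DR = 669.0 m³/s.
V = ΣQ_DR · Δt = 669.0 × 1800 s = 1.204 × 10^6 m³.
Over A = 19.5 km², depth = V / A = 61.8 mm.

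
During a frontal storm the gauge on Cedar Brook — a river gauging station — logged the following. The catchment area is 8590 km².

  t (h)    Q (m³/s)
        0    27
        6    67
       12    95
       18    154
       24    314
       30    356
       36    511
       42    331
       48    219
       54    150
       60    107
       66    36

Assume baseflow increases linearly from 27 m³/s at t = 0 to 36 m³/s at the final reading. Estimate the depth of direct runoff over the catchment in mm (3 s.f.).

Direct runoff: 0.00, 39.18, 66.36, 124.55, 283.73, 324.91, 479.09, 298.27, 185.45, 115.64, 71.82, 0.00 m³/s; ΣQ_DR = 1989 m³/s.
V = ΣQ_DR · Δt = 1989 × 21600 s = 4.296 × 10^7 m³.
Over A = 8590 km², depth = V / A = 5.00 mm.

d ≈ 5.00 mm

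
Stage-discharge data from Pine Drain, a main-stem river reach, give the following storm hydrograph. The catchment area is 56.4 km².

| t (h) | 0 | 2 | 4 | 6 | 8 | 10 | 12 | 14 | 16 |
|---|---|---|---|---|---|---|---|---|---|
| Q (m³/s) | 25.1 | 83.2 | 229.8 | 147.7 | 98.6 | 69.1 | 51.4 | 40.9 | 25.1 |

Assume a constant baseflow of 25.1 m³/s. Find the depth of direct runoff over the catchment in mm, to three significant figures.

d ≈ 69.6 mm

Direct runoff: 0.0, 58.1, 204.7, 122.6, 73.5, 44.0, 26.3, 15.8, 0.0 m³/s; ΣQ_DR = 545.0 m³/s.
V = ΣQ_DR · Δt = 545.0 × 7200 s = 3.924 × 10^6 m³.
Over A = 56.4 km², depth = V / A = 69.6 mm.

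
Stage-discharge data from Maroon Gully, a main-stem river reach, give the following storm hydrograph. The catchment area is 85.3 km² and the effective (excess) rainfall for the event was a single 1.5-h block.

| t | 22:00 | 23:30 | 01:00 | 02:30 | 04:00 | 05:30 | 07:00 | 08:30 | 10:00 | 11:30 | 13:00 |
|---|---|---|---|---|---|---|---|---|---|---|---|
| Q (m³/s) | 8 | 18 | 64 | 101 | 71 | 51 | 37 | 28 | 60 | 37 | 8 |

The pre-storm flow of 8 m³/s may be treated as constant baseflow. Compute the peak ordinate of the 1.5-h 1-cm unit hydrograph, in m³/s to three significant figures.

U_p ≈ 37.2 m³/s

Direct runoff: 0.0, 10.0, 56.0, 93.0, 63.0, 43.0, 29.0, 20.0, 52.0, 29.0, 0.0 m³/s; ΣQ_DR = 395.0 m³/s, peak = 93.0 m³/s.
Runoff depth d = ΣQ_DR·Δt / A = 395.0 × 5400 / (85.3 km²) = 25.01 mm.
The 1-cm UH is the DRH scaled by (10 mm)/d, so U_p = 93.0 × 10/25.01 = 37.2 m³/s.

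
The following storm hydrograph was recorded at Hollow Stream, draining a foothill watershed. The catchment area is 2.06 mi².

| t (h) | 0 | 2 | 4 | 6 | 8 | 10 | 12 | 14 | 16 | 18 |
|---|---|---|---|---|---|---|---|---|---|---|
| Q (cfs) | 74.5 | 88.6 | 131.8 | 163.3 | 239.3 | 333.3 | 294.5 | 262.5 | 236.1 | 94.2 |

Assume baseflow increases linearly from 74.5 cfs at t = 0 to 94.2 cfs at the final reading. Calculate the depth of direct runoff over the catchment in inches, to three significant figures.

Direct runoff: 0.00, 11.91, 52.92, 82.23, 156.04, 247.86, 206.87, 172.68, 144.09, 0.00 cfs; ΣQ_DR = 1075 cfs.
V = ΣQ_DR · Δt = 1075 × 7200 s = 7.737 × 10^6 ft³.
Over A = 2.06 mi², depth = V / A = 1.62 in.

d ≈ 1.62 in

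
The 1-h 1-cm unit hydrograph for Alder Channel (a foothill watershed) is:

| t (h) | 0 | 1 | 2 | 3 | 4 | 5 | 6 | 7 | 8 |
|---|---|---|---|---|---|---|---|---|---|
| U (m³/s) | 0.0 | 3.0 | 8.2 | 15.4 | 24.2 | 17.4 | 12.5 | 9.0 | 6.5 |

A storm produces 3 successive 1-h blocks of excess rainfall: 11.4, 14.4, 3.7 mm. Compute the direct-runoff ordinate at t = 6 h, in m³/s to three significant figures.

By discrete convolution, Q_j = Σ (P_i / 10 mm) · U_{j−i}.
At t = 6 h (j=6): Q = (11.4/10)·12.5 + (14.4/10)·17.4 + (3.7/10)·24.2 = 48.3 m³/s.

Q ≈ 48.3 m³/s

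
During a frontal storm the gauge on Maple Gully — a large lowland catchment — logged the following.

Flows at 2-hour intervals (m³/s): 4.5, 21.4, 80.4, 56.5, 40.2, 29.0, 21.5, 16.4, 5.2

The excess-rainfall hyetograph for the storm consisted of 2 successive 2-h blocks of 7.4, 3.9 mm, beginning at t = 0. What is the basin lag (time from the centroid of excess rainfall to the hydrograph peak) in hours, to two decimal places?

Centroid of excess rainfall: t_c = Σ P_i·t̄_i / ΣP_i = 1.6903 h (block centres at 1, 3 h).
Hydrograph peak occurs at t = 4 h, so basin lag t_L = 4 − 1.6903 = 2.31 h.

t_L ≈ 2.31 h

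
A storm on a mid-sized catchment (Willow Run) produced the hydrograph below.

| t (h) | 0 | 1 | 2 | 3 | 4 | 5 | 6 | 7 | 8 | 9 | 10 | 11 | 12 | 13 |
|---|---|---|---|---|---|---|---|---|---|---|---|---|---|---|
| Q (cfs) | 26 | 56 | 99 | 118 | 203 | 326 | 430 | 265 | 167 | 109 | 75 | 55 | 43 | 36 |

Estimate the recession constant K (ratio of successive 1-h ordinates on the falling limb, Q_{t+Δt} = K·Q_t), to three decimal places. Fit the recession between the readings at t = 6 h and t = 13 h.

Using the recession-limb readings at t = 6 h and t = 13 h: Q falls from 430 to 36 cfs over 7 intervals.
K = (Q₂/Q₁)^(1/7) = (36/430)^(1/7) = 0.702.

K ≈ 0.702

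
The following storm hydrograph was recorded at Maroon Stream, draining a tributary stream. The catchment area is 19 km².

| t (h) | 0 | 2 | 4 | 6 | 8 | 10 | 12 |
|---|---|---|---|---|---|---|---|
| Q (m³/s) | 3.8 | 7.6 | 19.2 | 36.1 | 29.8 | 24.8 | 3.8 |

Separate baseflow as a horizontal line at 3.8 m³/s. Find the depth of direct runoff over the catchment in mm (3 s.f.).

Direct runoff: 0.0, 3.8, 15.4, 32.3, 26.0, 21.0, 0.0 m³/s; ΣQ_DR = 98.50 m³/s.
V = ΣQ_DR · Δt = 98.50 × 7200 s = 7.092 × 10^5 m³.
Over A = 19 km², depth = V / A = 37.3 mm.

d ≈ 37.3 mm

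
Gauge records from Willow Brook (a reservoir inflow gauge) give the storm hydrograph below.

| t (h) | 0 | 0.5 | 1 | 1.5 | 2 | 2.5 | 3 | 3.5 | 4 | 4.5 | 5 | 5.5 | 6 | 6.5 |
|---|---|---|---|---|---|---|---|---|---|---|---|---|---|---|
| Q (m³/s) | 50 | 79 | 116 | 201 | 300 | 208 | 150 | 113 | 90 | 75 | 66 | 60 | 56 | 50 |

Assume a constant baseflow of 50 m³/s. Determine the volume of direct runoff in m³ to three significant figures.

V ≈ 1.65 × 10^6 m³

Direct-runoff ordinates (Q − Q_b): 0.0, 29.0, 66.0, 151.0, 250.0, 158.0, 100.0, 63.0, 40.0, 25.0, 16.0, 10.0, 6.0, 0.0 m³/s.
ΣQ_DR = 914.0 m³/s.
With Δt = 0.5 h = 1800 s, V = ΣQ_DR · Δt = 914.0 × 1800 = 1.65 × 10^6 m³.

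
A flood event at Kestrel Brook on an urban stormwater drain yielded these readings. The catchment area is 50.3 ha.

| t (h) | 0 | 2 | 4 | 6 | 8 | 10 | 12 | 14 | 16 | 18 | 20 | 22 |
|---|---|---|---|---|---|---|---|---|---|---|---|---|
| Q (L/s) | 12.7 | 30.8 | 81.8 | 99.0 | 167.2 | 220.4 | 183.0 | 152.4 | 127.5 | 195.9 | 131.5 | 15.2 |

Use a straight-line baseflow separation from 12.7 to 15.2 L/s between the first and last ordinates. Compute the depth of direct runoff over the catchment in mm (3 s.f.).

Direct runoff: 0.00, 17.87, 68.65, 85.62, 153.59, 206.56, 168.94, 138.11, 112.98, 181.15, 116.53, 0.00 L/s; ΣQ_DR = 1250 L/s.
V = ΣQ_DR · Δt = 1250 × 7200 s = 9.000 × 10^6 L.
Over A = 50.3 ha, depth = V / A = 17.9 mm.

d ≈ 17.9 mm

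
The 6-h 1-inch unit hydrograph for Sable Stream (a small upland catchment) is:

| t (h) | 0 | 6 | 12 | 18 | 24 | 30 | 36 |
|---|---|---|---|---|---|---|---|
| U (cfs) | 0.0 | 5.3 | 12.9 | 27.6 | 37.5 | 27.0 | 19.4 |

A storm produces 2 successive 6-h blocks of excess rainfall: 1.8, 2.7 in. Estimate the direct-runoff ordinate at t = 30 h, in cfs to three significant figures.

By discrete convolution, Q_j = Σ (P_i / 1 in) · U_{j−i}.
At t = 30 h (j=5): Q = (1.8/1)·27.0 + (2.7/1)·37.5 = 150 cfs.

Q ≈ 150 cfs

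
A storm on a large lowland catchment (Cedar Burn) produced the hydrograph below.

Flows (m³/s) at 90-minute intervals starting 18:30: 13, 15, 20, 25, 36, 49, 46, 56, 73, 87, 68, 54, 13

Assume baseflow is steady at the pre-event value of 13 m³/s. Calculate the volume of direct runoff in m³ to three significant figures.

V ≈ 2.08 × 10^6 m³

Direct-runoff ordinates (Q − Q_b): 0.0, 2.0, 7.0, 12.0, 23.0, 36.0, 33.0, 43.0, 60.0, 74.0, 55.0, 41.0, 0.0 m³/s.
ΣQ_DR = 386.0 m³/s.
With Δt = 1.5 h = 5400 s, V = ΣQ_DR · Δt = 386.0 × 5400 = 2.08 × 10^6 m³.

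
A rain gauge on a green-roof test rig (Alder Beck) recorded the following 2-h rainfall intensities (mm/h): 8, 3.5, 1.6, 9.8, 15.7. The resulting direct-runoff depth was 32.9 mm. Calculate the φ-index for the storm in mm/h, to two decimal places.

φ ≈ 5.68 mm/h

Only the 3 blocks with intensity above φ contribute runoff: 8, 9.8, 15.7 mm/h.
Σ(I−φ)·Δt = d  ⇒  (8+9.8+15.7 − 3φ)·2 = 32.9
φ = (33.50 − 32.9/2) / 3 = 5.68 mm/h.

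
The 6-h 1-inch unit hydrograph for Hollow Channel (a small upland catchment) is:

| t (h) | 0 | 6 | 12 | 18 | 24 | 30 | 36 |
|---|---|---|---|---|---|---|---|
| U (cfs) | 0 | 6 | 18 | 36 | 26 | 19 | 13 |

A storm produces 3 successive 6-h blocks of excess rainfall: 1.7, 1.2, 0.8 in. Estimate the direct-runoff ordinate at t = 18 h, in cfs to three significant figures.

Q ≈ 87.6 cfs

By discrete convolution, Q_j = Σ (P_i / 1 in) · U_{j−i}.
At t = 18 h (j=3): Q = (1.7/1)·36 + (1.2/1)·18 + (0.8/1)·6 = 87.6 cfs.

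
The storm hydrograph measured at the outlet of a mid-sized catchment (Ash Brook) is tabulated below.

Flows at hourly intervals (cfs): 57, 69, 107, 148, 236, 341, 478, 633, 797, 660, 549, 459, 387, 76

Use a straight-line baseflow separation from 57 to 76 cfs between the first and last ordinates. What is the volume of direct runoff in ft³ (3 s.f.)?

Direct-runoff ordinates (Q − Q_b): 0.00, 10.54, 47.08, 86.62, 173.15, 276.69, 412.23, 565.77, 728.31, 589.85, 477.38, 385.92, 312.46, 0.00 cfs.
ΣQ_DR = 4066 cfs.
With Δt = 1 h = 3600 s, V = ΣQ_DR · Δt = 4066 × 3600 = 1.46 × 10^7 ft³.

V ≈ 1.46 × 10^7 ft³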